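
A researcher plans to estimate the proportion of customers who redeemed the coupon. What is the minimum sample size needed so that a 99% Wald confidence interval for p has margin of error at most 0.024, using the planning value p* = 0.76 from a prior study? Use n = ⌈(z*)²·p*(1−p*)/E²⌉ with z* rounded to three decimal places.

z* = 2.576 at the 99% level.
p*(1−p*) = 0.1824.
Required n before rounding: 6.635776 × 0.1824 / 0.024² = 2101.329.
⌈2101.329⌉ = 2102.

n = 2102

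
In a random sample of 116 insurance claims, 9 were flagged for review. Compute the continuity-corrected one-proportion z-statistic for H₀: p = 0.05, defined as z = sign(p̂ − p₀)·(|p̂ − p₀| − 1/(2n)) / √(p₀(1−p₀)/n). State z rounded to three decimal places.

With x = 9 successes in n = 116, p̂ = 0.07759. p̂ − p₀ = 0.027586.
1/(2n) = 0.004310.
Corrected numerator: |0.027586| − 0.004310 = 0.023276.
Under H₀, SE = √(p₀(1−p₀)/n) = √(0.05·0.95/116) = √0.000409483 = 0.020236.
z = +0.023276/0.020236 = 1.150.

z = 1.150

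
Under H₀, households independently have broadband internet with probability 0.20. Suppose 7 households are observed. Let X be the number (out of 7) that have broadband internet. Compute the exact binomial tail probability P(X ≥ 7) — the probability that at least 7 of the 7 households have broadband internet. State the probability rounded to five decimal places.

P = 0.00001

X is binomial with n = 7 and p = 0.20.
P(X ≥ 7) = C(7,7)·0.20^7·0.80^0.
= 0.000013 = 0.00001.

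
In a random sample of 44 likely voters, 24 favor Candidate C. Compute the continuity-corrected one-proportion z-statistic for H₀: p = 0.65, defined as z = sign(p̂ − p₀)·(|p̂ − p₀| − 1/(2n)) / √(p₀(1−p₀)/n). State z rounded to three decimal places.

z = -1.296

p̂ = 24/44 = 0.54545. p̂ − p₀ = -0.104545.
Continuity correction 1/(2n) = 1/88 = 0.011364.
Corrected numerator: |-0.104545| − 0.011364 = 0.093181.
Null standard error: √(0.65·0.35/44) = √0.005170455 = 0.071906.
z = −0.093181/0.071906 = -1.296.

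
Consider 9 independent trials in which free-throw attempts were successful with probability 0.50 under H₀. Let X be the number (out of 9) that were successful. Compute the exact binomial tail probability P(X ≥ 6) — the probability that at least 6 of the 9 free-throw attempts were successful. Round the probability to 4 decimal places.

X ~ Binomial(n=9, p=0.50).
P(X ≥ 6) = C(9,6)·0.50^6·0.50^3 + C(9,7)·0.50^7·0.50^2 + C(9,8)·0.50^8·0.50^1 + C(9,9)·0.50^9·0.50^0.
= 0.164062 + 0.070312 + 0.017578 + 0.001953 = 0.2539.

P = 0.2539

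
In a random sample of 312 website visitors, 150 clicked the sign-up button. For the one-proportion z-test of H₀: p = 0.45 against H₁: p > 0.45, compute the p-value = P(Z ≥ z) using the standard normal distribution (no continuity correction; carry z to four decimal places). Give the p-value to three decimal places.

The sample proportion is 150/312 = 0.48077.
Under H₀, SE = √(p₀(1−p₀)/n) = √(0.45·0.55/312) = √0.000793269 = 0.028165.
z = (p̂ − p₀)/SE = (150/312 − 0.45)/0.028165 ≈ 1.0925.
p-value = P(Z ≥ z) with z = 1.0925 → 0.137.

p-value = 0.137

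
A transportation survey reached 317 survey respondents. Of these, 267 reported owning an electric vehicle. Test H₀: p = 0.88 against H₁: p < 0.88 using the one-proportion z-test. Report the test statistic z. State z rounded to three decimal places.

z = -2.067

Sample proportion p̂ = 267/317 = 0.84227.
Under H₀, SE = √(p₀(1−p₀)/n) = √(0.88·0.12/317) = √0.000333123 = 0.018252.
z = (p̂ − p₀)/SE = (0.84227 − 0.88)/0.018252 = -2.067.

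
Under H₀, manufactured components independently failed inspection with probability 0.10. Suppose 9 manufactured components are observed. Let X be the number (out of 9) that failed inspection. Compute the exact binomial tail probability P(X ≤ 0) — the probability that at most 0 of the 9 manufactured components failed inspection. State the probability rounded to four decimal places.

X is binomial with n = 9 and p = 0.10.
P(X ≤ 0) = C(9,0)·0.10^0·0.90^9.
= 0.387420 = 0.3874.

P = 0.3874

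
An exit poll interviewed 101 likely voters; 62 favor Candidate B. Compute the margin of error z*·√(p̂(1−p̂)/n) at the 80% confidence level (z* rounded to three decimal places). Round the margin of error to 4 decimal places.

ME = 0.0621

The sample proportion is 62/101 = 0.61386.
SE(p̂) = √(0.61386·0.38614/101) = 0.048445.
For 80% confidence, z* = 1.282.
So ME = 0.0621.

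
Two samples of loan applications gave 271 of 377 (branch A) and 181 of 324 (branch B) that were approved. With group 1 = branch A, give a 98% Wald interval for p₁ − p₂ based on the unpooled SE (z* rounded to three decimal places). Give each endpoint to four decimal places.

p̂₁ = 271/377 = 0.71883, p̂₂ = 181/324 = 0.55864; p̂₁ − p̂₂ = 0.16019.
Unpooled SE = √(p̂₁(1−p̂₁)/n₁ + p̂₂(1−p̂₂)/n₂) = √(0.000536107 + 0.000760991) = 0.036015.
For 98% confidence, z* = 2.326. Margin = 2.326·0.036015 = 0.08377.
CI: 0.16019 ± 0.08377 = (0.0764, 0.2440).

(0.0764, 0.2440)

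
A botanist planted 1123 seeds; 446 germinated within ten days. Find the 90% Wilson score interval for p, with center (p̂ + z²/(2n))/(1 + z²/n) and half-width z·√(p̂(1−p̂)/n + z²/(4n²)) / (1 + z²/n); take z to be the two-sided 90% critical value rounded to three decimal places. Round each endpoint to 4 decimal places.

(0.3734, 0.4214)

Here p̂ = 446/1123 = 0.39715 and z = 1.645 (z² = 2.706025).
Denominator 1 + z²/n = 1 + 2.706025/1123 = 1.002410.
Center = (0.39715 + 0.001205)/1.002410 = 0.39740.
Radicand: p̂(1−p̂)/n + z²/(4n²) = 0.000213199 + 0.000000536 = 0.000213735.
Half-width = 1.645·√0.000213735/1.002410 = 0.02399.
CI: 0.39740 ± 0.02399 = (0.3734, 0.4214).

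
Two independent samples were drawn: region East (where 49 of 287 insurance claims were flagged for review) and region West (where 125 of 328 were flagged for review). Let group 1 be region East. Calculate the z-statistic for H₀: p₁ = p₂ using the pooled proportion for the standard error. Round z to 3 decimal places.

z = -5.778

Sample proportions: p̂₁ = 49/287 = 0.17073 and p̂₂ = 125/328 = 0.38110.
Pooled p̂ = (49+125)/(287+328) = 174/615 = 0.28293.
SE = √[p̂(1−p̂)(1/n₁+1/n₂)] = √[0.28293·0.71707·(1/287+1/328)] ≈ 0.036406.
z = (p̂₁ − p̂₂)/SE = (0.17073 − 0.38110)/0.036406 = -0.21037/0.036406 = -5.778.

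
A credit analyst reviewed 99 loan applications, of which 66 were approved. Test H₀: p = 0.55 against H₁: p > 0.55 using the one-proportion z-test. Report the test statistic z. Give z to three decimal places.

With x = 66 successes in n = 99, p̂ = 0.66667.
SE₀ = √(0.55·0.45/99) = 0.050000.
Test statistic: z = 0.11667/0.050000 = 2.333.

z = 2.333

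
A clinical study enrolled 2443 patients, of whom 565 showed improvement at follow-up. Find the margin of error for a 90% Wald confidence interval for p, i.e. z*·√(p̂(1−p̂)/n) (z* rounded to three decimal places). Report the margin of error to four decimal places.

ME = 0.0140

With x = 565 successes in n = 2443, p̂ = 0.23127.
SE = √(p̂(1−p̂)/n) = √(0.177786/2443) = 0.008531.
The 90% critical value is z* = 1.645.
Margin of error = z*·SE = 1.645 × 0.008531 = 0.0140.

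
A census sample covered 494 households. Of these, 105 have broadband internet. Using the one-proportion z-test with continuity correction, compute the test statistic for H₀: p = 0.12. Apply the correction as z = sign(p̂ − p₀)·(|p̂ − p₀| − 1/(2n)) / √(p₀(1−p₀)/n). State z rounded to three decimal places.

With x = 105 successes in n = 494, p̂ = 0.21255. p̂ − p₀ = 0.092551.
1/(2n) = 0.001012.
Corrected numerator: |0.092551| − 0.001012 = 0.091539.
SE₀ = √(0.12·0.88/494) = 0.014621.
z = +0.091539/0.014621 = 6.261.

z = 6.261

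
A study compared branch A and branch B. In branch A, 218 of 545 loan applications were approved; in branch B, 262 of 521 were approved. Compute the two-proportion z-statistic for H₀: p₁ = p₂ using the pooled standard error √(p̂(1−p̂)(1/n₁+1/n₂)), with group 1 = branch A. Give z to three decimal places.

Sample proportions: p̂₁ = 218/545 = 0.40000 and p̂₂ = 262/521 = 0.50288.
Pooling: p̂ = 480/1066 = 0.45028.
Pooled SE = √[0.2475281·0.00375425] ≈ 0.030484.
z = (p̂₁ − p̂₂)/SE = (0.40000 − 0.50288)/0.030484 = -0.10288/0.030484 = -3.375.

z = -3.375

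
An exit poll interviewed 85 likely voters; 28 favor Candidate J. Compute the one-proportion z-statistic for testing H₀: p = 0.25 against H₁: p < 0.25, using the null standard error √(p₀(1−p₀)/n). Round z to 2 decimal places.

z = 1.69

The sample proportion is 28/85 = 0.32941.
Null standard error: √(0.25·0.75/85) = √0.002205882 = 0.046967.
z = (p̂ − p₀)/SE = (0.32941 − 0.25)/0.046967 = 1.69.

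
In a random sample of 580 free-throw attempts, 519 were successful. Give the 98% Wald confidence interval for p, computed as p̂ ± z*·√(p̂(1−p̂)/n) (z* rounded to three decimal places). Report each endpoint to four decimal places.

With x = 519 successes in n = 580, p̂ = 0.89483.
SE(p̂) = √(0.89483·0.10517/580) = 0.012738.
z* = 2.326 at the 98% level.
Margin of error: 2.326 × 0.012738 = 0.02963.
Interval: 0.89483 ± 0.02963 → (0.8652, 0.9245).

(0.8652, 0.9245)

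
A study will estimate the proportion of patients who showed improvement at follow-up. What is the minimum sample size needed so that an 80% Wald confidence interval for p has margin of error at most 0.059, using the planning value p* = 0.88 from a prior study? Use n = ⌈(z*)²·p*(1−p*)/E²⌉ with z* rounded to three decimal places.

For 80% confidence, z* = 1.282.
p*(1−p*) = 0.88·0.12 = 0.1056.
Required n before rounding: 1.643524 × 0.1056 / 0.059² = 49.858.
⌈49.858⌉ = 50.

n = 50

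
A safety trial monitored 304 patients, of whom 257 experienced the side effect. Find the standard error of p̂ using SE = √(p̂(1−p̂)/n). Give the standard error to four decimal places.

Sample proportion p̂ = 257/304 = 0.84539.
p̂(1−p̂) = 0.84539·0.15461 = 0.130706.
Dividing by n and taking the root: √0.000429954 = 0.0207.

SE = 0.0207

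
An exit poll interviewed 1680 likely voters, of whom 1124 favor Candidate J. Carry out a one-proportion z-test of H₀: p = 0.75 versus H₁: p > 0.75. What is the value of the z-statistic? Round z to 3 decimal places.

Sample proportion p̂ = 1124/1680 = 0.66905.
SE₀ = √(0.75·0.25/1680) = 0.010564.
z = (0.66905 − 0.75)/0.010564 = -0.08095/0.010564 = -7.663.

z = -7.663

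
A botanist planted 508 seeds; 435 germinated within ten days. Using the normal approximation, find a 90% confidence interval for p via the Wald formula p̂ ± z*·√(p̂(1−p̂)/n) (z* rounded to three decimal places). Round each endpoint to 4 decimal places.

(0.8307, 0.8819)

p̂ = 435/508 = 0.85630.
SE = √(p̂(1−p̂)/n) = √(0.123051/508) = 0.015564.
The 90% critical value is z* = 1.645.
Margin = 1.645·0.015564 = 0.02560.
Interval: 0.85630 ± 0.02560 → (0.8307, 0.8819).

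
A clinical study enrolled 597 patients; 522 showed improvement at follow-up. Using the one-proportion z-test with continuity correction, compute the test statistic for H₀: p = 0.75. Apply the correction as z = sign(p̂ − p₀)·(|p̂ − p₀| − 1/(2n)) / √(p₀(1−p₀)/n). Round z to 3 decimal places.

Sample proportion p̂ = 522/597 = 0.87437. p̂ − p₀ = 0.124372.
Continuity correction 1/(2n) = 1/1194 = 0.000838.
Corrected numerator: |0.124372| − 0.000838 = 0.123534.
SE₀ = √(0.75·0.25/597) = 0.017722.
z = +0.123534/0.017722 = 6.971.

z = 6.971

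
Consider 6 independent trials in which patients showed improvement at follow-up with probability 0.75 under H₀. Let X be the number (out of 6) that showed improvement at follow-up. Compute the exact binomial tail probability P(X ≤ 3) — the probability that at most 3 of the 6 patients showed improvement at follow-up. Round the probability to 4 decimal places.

X ~ Binomial(n=6, p=0.75).
P(X ≤ 3) = C(6,0)·0.75^0·0.25^6 + C(6,1)·0.75^1·0.25^5 + C(6,2)·0.75^2·0.25^4 + C(6,3)·0.75^3·0.25^3.
= 0.000244 + 0.004395 + 0.032959 + 0.131836 = 0.1694.

P = 0.1694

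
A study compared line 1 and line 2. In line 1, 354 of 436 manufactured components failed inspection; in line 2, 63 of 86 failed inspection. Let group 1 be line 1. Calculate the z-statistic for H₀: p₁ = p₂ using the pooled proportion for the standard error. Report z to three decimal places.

p̂₁ = 354/436 = 0.81193, p̂₂ = 63/86 = 0.73256.
Pooled p̂ = (354+63)/(436+86) = 417/522 = 0.79885.
Pooled SE = √[0.1606883·0.01392148] ≈ 0.047297.
z = 0.07937/0.047297 = 1.678.

z = 1.678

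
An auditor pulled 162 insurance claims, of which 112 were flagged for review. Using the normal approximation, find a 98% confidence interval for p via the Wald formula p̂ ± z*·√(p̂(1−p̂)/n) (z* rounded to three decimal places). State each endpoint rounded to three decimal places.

With x = 112 successes in n = 162, p̂ = 0.69136.
Standard error of p̂: √(0.213382/162) = √0.001317173 = 0.036293.
z* = 2.326 at the 98% level.
Margin of error: 2.326 × 0.036293 = 0.08442.
Interval: 0.69136 ± 0.08442 → (0.607, 0.776).

(0.607, 0.776)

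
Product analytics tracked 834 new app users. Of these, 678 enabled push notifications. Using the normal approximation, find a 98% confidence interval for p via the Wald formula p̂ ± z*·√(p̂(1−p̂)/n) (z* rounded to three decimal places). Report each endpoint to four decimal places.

(0.7815, 0.8444)

Sample proportion p̂ = 678/834 = 0.81295.
SE = √(p̂(1−p̂)/n) = √(0.152063/834) = 0.013503.
For 98% confidence, z* = 2.326.
Margin of error: 2.326 × 0.013503 = 0.03141.
CI: 0.81295 ± 0.03141 = (0.7815, 0.8444).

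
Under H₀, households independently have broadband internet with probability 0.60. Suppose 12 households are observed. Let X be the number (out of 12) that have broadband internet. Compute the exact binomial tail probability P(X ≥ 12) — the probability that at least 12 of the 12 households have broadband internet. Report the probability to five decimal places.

X ~ Binomial(n=12, p=0.60).
P(X ≥ 12) = C(12,12)·0.60^12·0.40^0.
= 0.002177 = 0.00218.

P = 0.00218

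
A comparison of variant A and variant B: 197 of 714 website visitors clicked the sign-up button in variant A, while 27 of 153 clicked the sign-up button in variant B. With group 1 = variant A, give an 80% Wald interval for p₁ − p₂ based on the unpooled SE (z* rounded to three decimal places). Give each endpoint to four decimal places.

p̂₁ = 0.27591, p̂₂ = 0.17647, so the observed difference is 0.09944.
SE = √(0.000279809 + 0.000949861) = √0.001229670 = 0.035067.
For 80% confidence, z* = 1.282. Margin = 1.282·0.035067 = 0.04496.
CI: 0.09944 ± 0.04496 = (0.0545, 0.1444).

(0.0545, 0.1444)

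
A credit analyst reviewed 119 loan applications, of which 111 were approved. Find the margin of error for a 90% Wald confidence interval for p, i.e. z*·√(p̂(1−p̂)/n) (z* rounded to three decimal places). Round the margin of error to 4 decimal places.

Sample proportion p̂ = 111/119 = 0.93277.
SE = √(p̂(1−p̂)/n) = √(0.062707/119) = 0.022955.
z* = 1.645 at the 90% level.
So ME = 0.0378.

ME = 0.0378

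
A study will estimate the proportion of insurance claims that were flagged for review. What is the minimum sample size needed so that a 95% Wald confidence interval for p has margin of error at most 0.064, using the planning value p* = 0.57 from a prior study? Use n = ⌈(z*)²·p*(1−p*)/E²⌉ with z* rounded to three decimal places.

For 95% confidence, z* = 1.960.
p*(1−p*) = 0.2451.
Required n before rounding: 3.841600 × 0.2451 / 0.064² = 229.877.
Rounding up, n = 230.

n = 230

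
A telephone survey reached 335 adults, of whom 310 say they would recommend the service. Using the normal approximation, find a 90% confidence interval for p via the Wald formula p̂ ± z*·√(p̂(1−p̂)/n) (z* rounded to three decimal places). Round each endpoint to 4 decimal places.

(0.9018, 0.9490)

With x = 310 successes in n = 335, p̂ = 0.92537.
SE(p̂) = √(0.92537·0.07463/335) = 0.014358.
For 90% confidence, z* = 1.645.
Margin of error: 1.645 × 0.014358 = 0.02362.
Interval: 0.92537 ± 0.02362 → (0.9018, 0.9490).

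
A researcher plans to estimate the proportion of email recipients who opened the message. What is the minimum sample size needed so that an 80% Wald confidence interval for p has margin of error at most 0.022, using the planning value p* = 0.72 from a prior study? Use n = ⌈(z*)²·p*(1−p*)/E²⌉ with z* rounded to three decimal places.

n = 685

For 80% confidence, z* = 1.282.
p*(1−p*) = 0.72·0.28 = 0.2016.
Required n before rounding: 1.643524 × 0.2016 / 0.022² = 684.575.
⌈684.575⌉ = 685.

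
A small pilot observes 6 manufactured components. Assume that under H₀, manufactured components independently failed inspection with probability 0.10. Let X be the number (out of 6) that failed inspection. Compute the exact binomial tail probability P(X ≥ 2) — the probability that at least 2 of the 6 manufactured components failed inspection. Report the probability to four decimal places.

X ~ Binomial(n=6, p=0.10).
P(X ≥ 2) = Σ_{j=2}^{6} C(6,j)·0.10^j·0.90^{6−j}.
= 0.098415 + 0.014580 + 0.001215 + 0.000054 + 0.000001 = 0.1143.

P = 0.1143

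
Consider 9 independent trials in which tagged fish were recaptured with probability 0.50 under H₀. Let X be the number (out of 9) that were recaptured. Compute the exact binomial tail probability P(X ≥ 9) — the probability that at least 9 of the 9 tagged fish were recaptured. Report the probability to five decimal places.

P = 0.00195

X is binomial with n = 9 and p = 0.50.
P(X ≥ 9) = C(9,9)·0.50^9·0.50^0.
= 0.001953 = 0.00195.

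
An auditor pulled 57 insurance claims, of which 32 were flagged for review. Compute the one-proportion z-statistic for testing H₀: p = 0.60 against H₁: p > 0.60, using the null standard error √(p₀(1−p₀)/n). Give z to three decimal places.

z = -0.595

With x = 32 successes in n = 57, p̂ = 0.56140.
Under H₀, SE = √(p₀(1−p₀)/n) = √(0.60·0.40/57) = √0.004210526 = 0.064889.
z = (0.56140 − 0.60)/0.064889 = -0.03860/0.064889 = -0.595.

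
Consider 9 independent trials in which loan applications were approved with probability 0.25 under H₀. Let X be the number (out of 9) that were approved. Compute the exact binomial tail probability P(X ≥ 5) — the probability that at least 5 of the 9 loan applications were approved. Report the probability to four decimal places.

P = 0.0489

X ~ Binomial(n=9, p=0.25).
P(X ≥ 5) = Σ_{j=5}^{9} C(9,j)·0.25^j·0.75^{9−j}.
= 0.038933 + 0.008652 + 0.001236 + 0.000103 + 0.000004 = 0.0489.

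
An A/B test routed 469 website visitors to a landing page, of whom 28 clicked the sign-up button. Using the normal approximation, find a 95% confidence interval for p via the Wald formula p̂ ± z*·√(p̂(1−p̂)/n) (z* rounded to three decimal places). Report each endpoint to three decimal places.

(0.038, 0.081)

With x = 28 successes in n = 469, p̂ = 0.05970.
SE(p̂) = √(0.05970·0.94030/469) = 0.010941.
For 95% confidence, z* = 1.960.
Margin = 1.960·0.010941 = 0.02144.
Interval: 0.05970 ± 0.02144 → (0.038, 0.081).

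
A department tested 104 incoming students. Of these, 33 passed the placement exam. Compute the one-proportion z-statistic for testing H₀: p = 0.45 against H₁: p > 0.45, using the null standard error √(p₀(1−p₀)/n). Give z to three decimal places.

z = -2.720

Sample proportion p̂ = 33/104 = 0.31731.
SE₀ = √(0.45·0.55/104) = 0.048783.
z = (p̂ − p₀)/SE = (0.31731 − 0.45)/0.048783 = -2.720.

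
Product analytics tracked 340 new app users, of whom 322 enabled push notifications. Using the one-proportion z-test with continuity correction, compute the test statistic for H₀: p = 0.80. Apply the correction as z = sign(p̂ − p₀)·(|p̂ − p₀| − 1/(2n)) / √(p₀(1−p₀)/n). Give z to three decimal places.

z = 6.711

p̂ = 322/340 = 0.94706. p̂ − p₀ = 0.147059.
1/(2n) = 0.001471.
Corrected numerator: |0.147059| − 0.001471 = 0.145588.
Null standard error: √(0.80·0.20/340) = √0.000470588 = 0.021693.
z = (+)0.145588/0.021693 = 6.711.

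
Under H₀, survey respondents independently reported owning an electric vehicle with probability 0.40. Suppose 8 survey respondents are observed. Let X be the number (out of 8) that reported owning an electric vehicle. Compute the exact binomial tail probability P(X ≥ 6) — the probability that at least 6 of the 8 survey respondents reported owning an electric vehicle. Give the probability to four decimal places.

P = 0.0498

X is binomial with n = 8 and p = 0.40.
P(X ≥ 6) = C(8,6)·0.40^6·0.60^2 + C(8,7)·0.40^7·0.60^1 + C(8,8)·0.40^8·0.60^0.
= 0.041288 + 0.007864 + 0.000655 = 0.0498.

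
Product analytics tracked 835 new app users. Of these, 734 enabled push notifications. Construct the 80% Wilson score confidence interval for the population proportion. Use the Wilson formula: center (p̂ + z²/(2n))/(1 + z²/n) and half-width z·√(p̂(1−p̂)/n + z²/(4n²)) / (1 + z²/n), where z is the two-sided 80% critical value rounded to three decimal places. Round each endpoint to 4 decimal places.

(0.8638, 0.8928)

p̂ = 734/835 = 0.87904; z = 1.282, so z² = 1.643524.
Denominator 1 + z²/n = 1 + 1.643524/835 = 1.001968.
Adjusted center: (0.87904 + z²/(2n))/1.001968 = 0.87830.
Radicand: p̂(1−p̂)/n + z²/(4n²) = 0.000127338 + 0.000000589 = 0.000127927.
Half-width = z·√(radicand)/denom = 1.282·0.011310/1.001968 = 0.01447.
So the interval runs from 0.8638 to 0.8928.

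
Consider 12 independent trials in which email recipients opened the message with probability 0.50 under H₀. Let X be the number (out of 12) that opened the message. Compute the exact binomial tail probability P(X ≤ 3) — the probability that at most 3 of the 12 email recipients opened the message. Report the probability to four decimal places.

P = 0.0730

X ~ Binomial(n=12, p=0.50).
P(X ≤ 3) = C(12,0)·0.50^0·0.50^12 + C(12,1)·0.50^1·0.50^11 + C(12,2)·0.50^2·0.50^10 + C(12,3)·0.50^3·0.50^9.
= 0.000244 + 0.002930 + 0.016113 + 0.053711 = 0.0730.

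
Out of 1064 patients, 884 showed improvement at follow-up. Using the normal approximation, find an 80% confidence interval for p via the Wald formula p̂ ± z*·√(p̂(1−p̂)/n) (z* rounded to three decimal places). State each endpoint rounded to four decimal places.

With x = 884 successes in n = 1064, p̂ = 0.83083.
SE(p̂) = √(0.83083·0.16917/1064) = 0.011493.
z* = 1.282 at the 80% level.
Margin = 1.282·0.011493 = 0.01473.
CI: 0.83083 ± 0.01473 = (0.8161, 0.8456).

(0.8161, 0.8456)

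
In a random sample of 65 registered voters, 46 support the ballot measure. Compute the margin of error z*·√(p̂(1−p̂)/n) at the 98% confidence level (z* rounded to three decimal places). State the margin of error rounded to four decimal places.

The sample proportion is 46/65 = 0.70769.
Standard error of p̂: √(0.206864/65) = √0.003182522 = 0.056414.
For 98% confidence, z* = 2.326.
So ME = 0.1312.

ME = 0.1312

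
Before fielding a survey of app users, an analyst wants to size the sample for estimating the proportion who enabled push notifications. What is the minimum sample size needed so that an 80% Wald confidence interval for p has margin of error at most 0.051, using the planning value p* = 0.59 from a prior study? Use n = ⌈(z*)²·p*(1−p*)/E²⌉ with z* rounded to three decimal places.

z* = 1.282 at the 80% level.
p*(1−p*) = 0.59·0.41 = 0.2419.
(z*)²·p*(1−p*)/E² = 1.643524·0.2419/0.002601 = 152.852.
Rounding up, n = 153.

n = 153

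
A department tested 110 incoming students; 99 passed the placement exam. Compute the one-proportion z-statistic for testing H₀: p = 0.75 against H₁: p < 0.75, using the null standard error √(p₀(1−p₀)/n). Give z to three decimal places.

p̂ = 99/110 = 0.90000.
Under H₀, SE = √(p₀(1−p₀)/n) = √(0.75·0.25/110) = √0.001704545 = 0.041286.
Test statistic: z = 0.15000/0.041286 = 3.633.

z = 3.633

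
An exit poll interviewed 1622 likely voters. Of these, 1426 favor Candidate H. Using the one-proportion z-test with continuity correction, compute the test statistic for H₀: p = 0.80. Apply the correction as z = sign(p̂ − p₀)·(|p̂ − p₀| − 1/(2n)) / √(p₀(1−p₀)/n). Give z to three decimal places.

z = 7.939

Sample proportion p̂ = 1426/1622 = 0.87916. p̂ − p₀ = 0.079162.
Continuity correction 1/(2n) = 1/3244 = 0.000308.
Corrected numerator: |0.079162| − 0.000308 = 0.078854.
SE₀ = √(0.80·0.20/1622) = 0.009932.
z = +0.078854/0.009932 = 7.939.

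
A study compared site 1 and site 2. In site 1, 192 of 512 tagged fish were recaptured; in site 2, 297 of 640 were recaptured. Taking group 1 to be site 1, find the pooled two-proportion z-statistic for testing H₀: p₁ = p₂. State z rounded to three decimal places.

p̂₁ = 192/512 = 0.37500, p̂₂ = 297/640 = 0.46406.
Pooled p̂ = (192+297)/(512+640) = 489/1152 = 0.42448.
Pooled SE = √[0.2442966·0.00351563] ≈ 0.029306.
z = -0.08906/0.029306 = -3.039.

z = -3.039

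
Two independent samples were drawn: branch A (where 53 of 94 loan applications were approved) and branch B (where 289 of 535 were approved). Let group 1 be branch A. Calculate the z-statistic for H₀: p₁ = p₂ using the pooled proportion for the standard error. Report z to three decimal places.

Sample proportions: p̂₁ = 53/94 = 0.56383 and p̂₂ = 289/535 = 0.54019.
Pooled p̂ = (53+289)/(94+535) = 342/629 = 0.54372.
SE = √[p̂(1−p̂)(1/n₁+1/n₂)] = √[0.54372·0.45628·(1/94+1/535)] ≈ 0.055704.
z = 0.02364/0.055704 = 0.424.

z = 0.424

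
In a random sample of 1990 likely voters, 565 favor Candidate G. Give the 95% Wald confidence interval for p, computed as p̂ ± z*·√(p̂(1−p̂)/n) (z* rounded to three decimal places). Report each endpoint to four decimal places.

(0.2641, 0.3037)

p̂ = 565/1990 = 0.28392.
SE(p̂) = √(0.28392·0.71608/1990) = 0.010108.
For 95% confidence, z* = 1.960.
Margin of error: 1.960 × 0.010108 = 0.01981.
Interval: 0.28392 ± 0.01981 → (0.2641, 0.3037).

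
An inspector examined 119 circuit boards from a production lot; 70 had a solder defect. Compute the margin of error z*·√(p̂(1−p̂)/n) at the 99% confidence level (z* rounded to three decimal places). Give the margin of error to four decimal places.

ME = 0.1162

Sample proportion p̂ = 70/119 = 0.58824.
SE = √(p̂(1−p̂)/n) = √(0.242215/119) = 0.045116.
The 99% critical value is z* = 2.576.
ME = 2.576·0.045116 = 0.1162.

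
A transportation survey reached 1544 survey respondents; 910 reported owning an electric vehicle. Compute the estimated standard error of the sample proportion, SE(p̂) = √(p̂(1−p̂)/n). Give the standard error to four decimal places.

p̂ = 910/1544 = 0.58938.
p̂(1−p̂) = 0.242011.
SE = √(0.242011/1544) = 0.0125.

SE = 0.0125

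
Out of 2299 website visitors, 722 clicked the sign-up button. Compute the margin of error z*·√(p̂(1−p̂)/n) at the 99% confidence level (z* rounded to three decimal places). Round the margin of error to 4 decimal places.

With x = 722 successes in n = 2299, p̂ = 0.31405.
SE = √(p̂(1−p̂)/n) = √(0.215422/2299) = 0.009680.
z* = 2.576 at the 99% level.
So ME = 0.0249.

ME = 0.0249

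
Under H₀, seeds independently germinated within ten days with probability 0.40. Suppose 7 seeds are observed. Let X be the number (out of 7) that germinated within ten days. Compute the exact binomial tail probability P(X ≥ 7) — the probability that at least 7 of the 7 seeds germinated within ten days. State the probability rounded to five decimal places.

P = 0.00164

X ~ Binomial(n=7, p=0.40).
P(X ≥ 7) = C(7,7)·0.40^7·0.60^0.
= 0.001638 = 0.00164.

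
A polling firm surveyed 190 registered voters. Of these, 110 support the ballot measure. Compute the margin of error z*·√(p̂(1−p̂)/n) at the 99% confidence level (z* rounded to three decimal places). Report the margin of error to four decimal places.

The sample proportion is 110/190 = 0.57895.
SE = √(p̂(1−p̂)/n) = √(0.243767/190) = 0.035819.
z* = 2.576 at the 99% level.
ME = 2.576·0.035819 = 0.0923.

ME = 0.0923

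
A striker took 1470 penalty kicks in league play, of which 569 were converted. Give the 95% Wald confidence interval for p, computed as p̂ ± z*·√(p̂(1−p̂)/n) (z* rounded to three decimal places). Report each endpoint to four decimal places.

The sample proportion is 569/1470 = 0.38707.
SE = √(p̂(1−p̂)/n) = √(0.237248/1470) = 0.012704.
z* = 1.960 at the 95% level.
Margin = 1.960·0.012704 = 0.02490.
Interval: 0.38707 ± 0.02490 → (0.3622, 0.4120).

(0.3622, 0.4120)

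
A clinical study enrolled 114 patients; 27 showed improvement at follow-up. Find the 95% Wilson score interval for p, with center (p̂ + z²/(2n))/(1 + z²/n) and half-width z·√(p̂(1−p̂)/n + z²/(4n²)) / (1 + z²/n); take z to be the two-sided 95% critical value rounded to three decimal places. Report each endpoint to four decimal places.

(0.1682, 0.3227)

Here p̂ = 27/114 = 0.23684 and z = 1.960 (z² = 3.841600).
1 + z²/n = 1.033698.
Adjusted center: (0.23684 + z²/(2n))/1.033698 = 0.24542.
Radicand: p̂(1−p̂)/n + z²/(4n²) = 0.001585508 + 0.000073900 = 0.001659408.
Half-width = z·√(radicand)/denom = 1.960·0.040736/1.033698 = 0.07724.
So the interval runs from 0.1682 to 0.3227.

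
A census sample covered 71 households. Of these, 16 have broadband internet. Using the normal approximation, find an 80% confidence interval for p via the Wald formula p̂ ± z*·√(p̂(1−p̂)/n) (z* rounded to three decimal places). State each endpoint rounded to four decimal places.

(0.1618, 0.2889)

Sample proportion p̂ = 16/71 = 0.22535.
SE = √(p̂(1−p̂)/n) = √(0.174569/71) = 0.049585.
The 80% critical value is z* = 1.282.
Margin = 1.282·0.049585 = 0.06357.
CI: 0.22535 ± 0.06357 = (0.1618, 0.2889).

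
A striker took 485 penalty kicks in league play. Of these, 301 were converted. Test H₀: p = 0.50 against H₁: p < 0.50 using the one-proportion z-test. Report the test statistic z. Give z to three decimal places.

p̂ = 301/485 = 0.62062.
Null standard error: √(0.50·0.50/485) = √0.000515464 = 0.022704.
z = (0.62062 − 0.50)/0.022704 = 0.12062/0.022704 = 5.313.

z = 5.313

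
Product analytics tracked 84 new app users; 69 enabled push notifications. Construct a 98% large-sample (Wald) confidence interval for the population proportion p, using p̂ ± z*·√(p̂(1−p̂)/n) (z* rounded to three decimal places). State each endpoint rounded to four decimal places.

(0.7242, 0.9186)

p̂ = 69/84 = 0.82143.
SE = √(p̂(1−p̂)/n) = √(0.146684/84) = 0.041788.
z* = 2.326 at the 98% level.
Margin of error: 2.326 × 0.041788 = 0.09720.
Interval: 0.82143 ± 0.09720 → (0.7242, 0.9186).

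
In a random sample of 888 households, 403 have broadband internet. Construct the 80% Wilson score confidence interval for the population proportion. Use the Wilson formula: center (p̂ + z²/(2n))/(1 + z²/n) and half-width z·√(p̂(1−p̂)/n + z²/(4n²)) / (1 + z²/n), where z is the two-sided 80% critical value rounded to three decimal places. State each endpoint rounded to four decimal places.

p̂ = 403/888 = 0.45383; z = 1.282, so z² = 1.643524.
Denominator 1 + z²/n = 1 + 1.643524/888 = 1.001851.
Adjusted center: (0.45383 + z²/(2n))/1.001851 = 0.45391.
Radicand: p̂(1−p̂)/n + z²/(4n²) = 0.000279131 + 0.000000521 = 0.000279652.
Half-width = z·√(radicand)/denom = 1.282·0.016723/1.001851 = 0.02140.
So the interval runs from 0.4325 to 0.4753.

(0.4325, 0.4753)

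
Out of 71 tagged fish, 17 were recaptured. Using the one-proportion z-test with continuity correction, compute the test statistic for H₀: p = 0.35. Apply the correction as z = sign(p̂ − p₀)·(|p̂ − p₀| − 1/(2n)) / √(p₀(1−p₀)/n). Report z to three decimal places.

z = -1.829

Sample proportion p̂ = 17/71 = 0.23944. p̂ − p₀ = -0.110563.
1/(2n) = 0.007042.
Corrected numerator: |-0.110563| − 0.007042 = 0.103521.
SE₀ = √(0.35·0.65/71) = 0.056606.
z = (−)0.103521/0.056606 = -1.829.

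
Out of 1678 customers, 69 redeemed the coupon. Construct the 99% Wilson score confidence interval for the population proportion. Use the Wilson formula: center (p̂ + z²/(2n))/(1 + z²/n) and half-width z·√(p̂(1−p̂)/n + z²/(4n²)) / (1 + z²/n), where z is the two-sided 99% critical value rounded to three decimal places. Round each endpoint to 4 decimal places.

p̂ = 69/1678 = 0.04112; z = 2.576, so z² = 6.635776.
Denominator 1 + z²/n = 1 + 6.635776/1678 = 1.003955.
Center = (0.04112 + 0.001977)/1.003955 = 0.04293.
Radicand: p̂(1−p̂)/n + z²/(4n²) = 0.000023498 + 0.000000589 = 0.000024087.
Half-width = z·√(radicand)/denom = 2.576·0.004908/1.003955 = 0.01259.
Interval: 0.04293 ± 0.01259 → (0.0303, 0.0555).

(0.0303, 0.0555)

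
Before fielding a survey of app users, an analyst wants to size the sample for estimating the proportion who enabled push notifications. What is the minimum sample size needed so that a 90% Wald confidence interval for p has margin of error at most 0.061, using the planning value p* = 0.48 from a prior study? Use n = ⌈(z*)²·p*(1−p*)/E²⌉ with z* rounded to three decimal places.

n = 182

z* = 1.645 at the 90% level.
p*(1−p*) = 0.48·0.52 = 0.2496.
Required n before rounding: 2.706025 × 0.2496 / 0.061² = 181.517.
Rounding up, n = 182.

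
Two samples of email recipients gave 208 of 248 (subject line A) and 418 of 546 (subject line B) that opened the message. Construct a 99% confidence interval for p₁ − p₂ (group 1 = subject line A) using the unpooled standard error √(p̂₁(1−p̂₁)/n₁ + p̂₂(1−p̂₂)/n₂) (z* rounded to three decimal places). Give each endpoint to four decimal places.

(-0.0030, 0.1493)

p̂₁ = 0.83871, p̂₂ = 0.76557, so the observed difference is 0.07314.
SE = √(0.000545467 + 0.000328707) = √0.000874174 = 0.029566.
z* = 2.576 at the 99% level. Margin of error = 0.07616.
CI: 0.07314 ± 0.07616 = (-0.0030, 0.1493).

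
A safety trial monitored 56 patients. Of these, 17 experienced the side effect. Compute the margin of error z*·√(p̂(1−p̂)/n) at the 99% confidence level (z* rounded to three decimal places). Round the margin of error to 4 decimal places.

ME = 0.1583

With x = 17 successes in n = 56, p̂ = 0.30357.
SE = √(p̂(1−p̂)/n) = √(0.211416/56) = 0.061443.
z* = 2.576 at the 99% level.
Margin of error = z*·SE = 2.576 × 0.061443 = 0.1583.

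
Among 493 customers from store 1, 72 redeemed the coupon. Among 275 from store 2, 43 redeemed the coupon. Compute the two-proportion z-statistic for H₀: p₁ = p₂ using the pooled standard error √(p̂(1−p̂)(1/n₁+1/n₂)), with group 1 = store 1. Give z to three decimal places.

z = -0.384

p̂₁ = 72/493 = 0.14604, p̂₂ = 43/275 = 0.15636.
Pooling: p̂ = 115/768 = 0.14974.
Pooled SE = √[0.1273176·0.00566476] ≈ 0.026856.
z = -0.01032/0.026856 = -0.384.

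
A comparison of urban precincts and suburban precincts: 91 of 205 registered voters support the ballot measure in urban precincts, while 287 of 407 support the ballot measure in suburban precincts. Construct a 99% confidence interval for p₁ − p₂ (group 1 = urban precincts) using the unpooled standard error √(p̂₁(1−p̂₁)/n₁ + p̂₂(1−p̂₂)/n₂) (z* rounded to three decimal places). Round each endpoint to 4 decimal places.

(-0.3679, -0.1546)

p̂₁ = 91/205 = 0.44390, p̂₂ = 287/407 = 0.70516; p̂₁ − p̂₂ = -0.26126.
Unpooled SE = √(p̂₁(1−p̂₁)/n₁ + p̂₂(1−p̂₂)/n₂) = √(0.001204161 + 0.000510834) = 0.041413.
z* = 2.576 at the 99% level. Margin of error = 0.10668.
So the interval runs from -0.3679 to -0.1546.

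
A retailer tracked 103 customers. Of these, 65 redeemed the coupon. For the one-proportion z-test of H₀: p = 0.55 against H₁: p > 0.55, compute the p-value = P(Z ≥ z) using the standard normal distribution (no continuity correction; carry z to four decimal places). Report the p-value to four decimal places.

With x = 65 successes in n = 103, p̂ = 0.63107.
Under H₀, SE = √(p₀(1−p₀)/n) = √(0.55·0.45/103) = √0.002402913 = 0.049020.
z = (p̂ − p₀)/SE = (65/103 − 0.55)/0.049020 ≈ 1.6538.
From the standard normal, P(Z ≥ z) = 0.0491.

p-value = 0.0491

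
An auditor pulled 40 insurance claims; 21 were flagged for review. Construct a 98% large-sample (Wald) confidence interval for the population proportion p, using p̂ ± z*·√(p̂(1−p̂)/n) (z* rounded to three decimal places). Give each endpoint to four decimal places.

(0.3413, 0.7087)

The sample proportion is 21/40 = 0.52500.
SE(p̂) = √(0.52500·0.47500/40) = 0.078958.
For 98% confidence, z* = 2.326.
Margin = 2.326·0.078958 = 0.18366.
CI: 0.52500 ± 0.18366 = (0.3413, 0.7087).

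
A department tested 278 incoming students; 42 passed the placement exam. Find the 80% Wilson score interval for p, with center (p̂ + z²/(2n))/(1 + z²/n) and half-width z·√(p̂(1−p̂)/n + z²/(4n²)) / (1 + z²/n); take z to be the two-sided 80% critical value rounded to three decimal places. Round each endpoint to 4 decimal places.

Here p̂ = 42/278 = 0.15108 and z = 1.282 (z² = 1.643524).
Denominator 1 + z²/n = 1 + 1.643524/278 = 1.005912.
Adjusted center: (0.15108 + z²/(2n))/1.005912 = 0.15313.
Radicand: p̂(1−p̂)/n + z²/(4n²) = 0.000461346 + 0.000005317 = 0.000466663.
Half-width = 1.282·√0.000466663/1.005912 = 0.02753.
Interval: 0.15313 ± 0.02753 → (0.1256, 0.1807).

(0.1256, 0.1807)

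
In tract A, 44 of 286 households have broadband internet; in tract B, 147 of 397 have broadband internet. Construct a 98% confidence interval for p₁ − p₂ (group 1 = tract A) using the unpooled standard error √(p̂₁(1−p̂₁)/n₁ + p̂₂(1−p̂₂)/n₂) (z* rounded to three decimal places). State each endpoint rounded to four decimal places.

(-0.2915, -0.1413)

p̂₁ = 0.15385, p̂₂ = 0.37028, so the observed difference is -0.21643.
Unpooled SE = √(p̂₁(1−p̂₁)/n₁ + p̂₂(1−p̂₂)/n₂) = √(0.000455166 + 0.000587335) = 0.032288.
For 98% confidence, z* = 2.326. Margin = 2.326·0.032288 = 0.07510.
Interval: -0.21643 ± 0.07510 → (-0.2915, -0.1413).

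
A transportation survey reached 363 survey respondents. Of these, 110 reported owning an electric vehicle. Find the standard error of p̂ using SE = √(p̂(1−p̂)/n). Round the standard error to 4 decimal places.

p̂ = 110/363 = 0.30303.
p̂(1−p̂) = 0.211203.
SE = √(0.211203/363) = 0.0241.

SE = 0.0241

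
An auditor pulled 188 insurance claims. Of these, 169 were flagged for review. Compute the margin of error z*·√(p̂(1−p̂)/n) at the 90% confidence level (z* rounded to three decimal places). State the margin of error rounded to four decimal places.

ME = 0.0362

With x = 169 successes in n = 188, p̂ = 0.89894.
SE(p̂) = √(0.89894·0.10106/188) = 0.021983.
z* = 1.645 at the 90% level.
Margin of error = z*·SE = 1.645 × 0.021983 = 0.0362.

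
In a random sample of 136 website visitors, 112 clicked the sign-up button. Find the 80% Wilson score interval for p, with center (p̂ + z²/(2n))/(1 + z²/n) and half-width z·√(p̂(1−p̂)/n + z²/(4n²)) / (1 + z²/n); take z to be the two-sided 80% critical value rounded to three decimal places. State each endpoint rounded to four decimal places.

(0.7778, 0.8615)

Here p̂ = 112/136 = 0.82353 and z = 1.282 (z² = 1.643524).
Denominator 1 + z²/n = 1 + 1.643524/136 = 1.012085.
Adjusted center: (0.82353 + z²/(2n))/1.012085 = 0.81967.
Radicand: p̂(1−p̂)/n + z²/(4n²) = 0.001068594 + 0.000022215 = 0.001090809.
Half-width = z·√(radicand)/denom = 1.282·0.033027/1.012085 = 0.04184.
So the interval runs from 0.7778 to 0.8615.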